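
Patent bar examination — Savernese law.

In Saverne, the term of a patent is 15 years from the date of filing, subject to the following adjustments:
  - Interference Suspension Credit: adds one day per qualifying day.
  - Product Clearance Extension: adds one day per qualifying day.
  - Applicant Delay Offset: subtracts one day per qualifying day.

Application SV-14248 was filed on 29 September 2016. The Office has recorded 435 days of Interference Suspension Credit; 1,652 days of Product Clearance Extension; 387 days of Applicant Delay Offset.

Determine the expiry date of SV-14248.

Base term: filing date + 15 years → 29 September 2031.
Interference Suspension Credit: +435 days → 7 December 2032.
Product Clearance Extension: +1652 days → 16 June 2037.
Applicant Delay Offset: −387 days → 25 May 2036.

May 25, 2036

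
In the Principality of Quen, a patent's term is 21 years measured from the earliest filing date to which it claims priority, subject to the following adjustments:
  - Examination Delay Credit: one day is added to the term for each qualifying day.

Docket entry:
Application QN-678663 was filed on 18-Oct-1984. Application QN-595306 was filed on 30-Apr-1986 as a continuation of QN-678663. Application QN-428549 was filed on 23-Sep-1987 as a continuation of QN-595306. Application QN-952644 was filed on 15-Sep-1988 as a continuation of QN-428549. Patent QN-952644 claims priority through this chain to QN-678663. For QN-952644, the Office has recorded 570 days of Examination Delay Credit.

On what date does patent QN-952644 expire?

May 11, 2007

Earliest priority filing: 18 October 1984.
Base term: 18 October 1984 + 21 years → 18 October 2005.
Examination Delay Credit: +570 days → 11 May 2007.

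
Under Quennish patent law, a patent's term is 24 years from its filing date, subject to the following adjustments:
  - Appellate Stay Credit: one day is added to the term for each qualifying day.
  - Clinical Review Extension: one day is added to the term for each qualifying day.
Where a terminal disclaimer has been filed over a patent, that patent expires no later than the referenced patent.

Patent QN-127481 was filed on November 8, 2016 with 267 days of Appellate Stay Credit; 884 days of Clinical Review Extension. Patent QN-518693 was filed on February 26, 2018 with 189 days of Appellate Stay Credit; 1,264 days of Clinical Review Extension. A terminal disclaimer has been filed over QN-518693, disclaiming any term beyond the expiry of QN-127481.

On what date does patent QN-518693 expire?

Natural term of QN-518693:
  Base: filing + 24 years → 26 February 2042.
  Appellate Stay Credit: +189 days → 3 September 2042.
  Clinical Review Extension: +1264 days → 18 February 2046.
Expiry of referenced patent QN-127481:
  Base: filing + 24 years → 8 November 2040.
  Appellate Stay Credit: +267 days → 2 August 2041.
  Clinical Review Extension: +884 days → 3 January 2044.
Terminal disclaimer: QN-518693 expires on the earlier of 18 February 2046 and 3 January 2044.

January 3, 2044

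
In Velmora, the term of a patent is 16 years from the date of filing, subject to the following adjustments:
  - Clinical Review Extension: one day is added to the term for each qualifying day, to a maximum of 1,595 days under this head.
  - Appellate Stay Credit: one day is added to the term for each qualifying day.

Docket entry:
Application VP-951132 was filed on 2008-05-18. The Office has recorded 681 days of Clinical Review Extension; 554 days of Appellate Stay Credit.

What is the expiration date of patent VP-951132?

2027-10-05

Base term: filing date + 16 years → 18 May 2024.
Clinical Review Extension: 681 days (within the 1595-day cap) → +681 days → 30 March 2026.
Appellate Stay Credit: +554 days → 5 October 2027.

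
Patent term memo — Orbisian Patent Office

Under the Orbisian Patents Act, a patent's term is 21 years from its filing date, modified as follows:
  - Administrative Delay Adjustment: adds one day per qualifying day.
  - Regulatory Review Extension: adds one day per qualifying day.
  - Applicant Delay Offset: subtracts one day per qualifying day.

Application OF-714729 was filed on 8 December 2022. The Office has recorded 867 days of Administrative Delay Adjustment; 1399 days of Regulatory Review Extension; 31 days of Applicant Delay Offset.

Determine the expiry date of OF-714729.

January 20, 2050

Base term: filing date + 21 years → 8 December 2043.
Administrative Delay Adjustment: +867 days → 23 April 2046.
Regulatory Review Extension: +1399 days → 20 February 2050.
Applicant Delay Offset: −31 days → 20 January 2050.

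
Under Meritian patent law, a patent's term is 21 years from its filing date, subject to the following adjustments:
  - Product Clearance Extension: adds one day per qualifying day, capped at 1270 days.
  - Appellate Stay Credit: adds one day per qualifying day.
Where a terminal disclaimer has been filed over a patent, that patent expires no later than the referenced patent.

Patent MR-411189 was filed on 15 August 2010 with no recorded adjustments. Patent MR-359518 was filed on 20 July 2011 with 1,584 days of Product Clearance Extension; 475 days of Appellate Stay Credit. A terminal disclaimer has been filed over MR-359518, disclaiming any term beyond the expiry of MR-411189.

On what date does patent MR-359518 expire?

Natural term of MR-359518:
  Base: filing + 21 years → 20 July 2032.
  Product Clearance Extension: 1584 days claimed exceeds the 1270-day cap, so +1270 days → 11 January 2036.
  Appellate Stay Credit: +475 days → 30 April 2037.
Expiry of referenced patent MR-411189:
  Base: filing + 21 years → 15 August 2031.
Terminal disclaimer: MR-359518 expires on the earlier of 30 April 2037 and 15 August 2031.

2031-08-15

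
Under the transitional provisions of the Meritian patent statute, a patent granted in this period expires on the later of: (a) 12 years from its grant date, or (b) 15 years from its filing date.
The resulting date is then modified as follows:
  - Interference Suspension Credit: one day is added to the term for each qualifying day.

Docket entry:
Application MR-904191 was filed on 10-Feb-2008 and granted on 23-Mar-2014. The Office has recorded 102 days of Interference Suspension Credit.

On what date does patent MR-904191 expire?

(a) grant + 12 years → 23 March 2026.
(b) filing + 15 years → 10 February 2023.
Later of the two: 23 March 2026.
Interference Suspension Credit: +102 days → 3 July 2026.

2026-07-03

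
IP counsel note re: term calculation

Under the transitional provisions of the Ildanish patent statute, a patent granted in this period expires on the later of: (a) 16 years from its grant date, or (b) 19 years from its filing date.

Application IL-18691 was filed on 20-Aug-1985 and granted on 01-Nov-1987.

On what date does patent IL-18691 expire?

2004-08-20

(a) grant + 16 years → 1 November 2003.
(b) filing + 19 years → 20 August 2004.
Later of the two: 20 August 2004.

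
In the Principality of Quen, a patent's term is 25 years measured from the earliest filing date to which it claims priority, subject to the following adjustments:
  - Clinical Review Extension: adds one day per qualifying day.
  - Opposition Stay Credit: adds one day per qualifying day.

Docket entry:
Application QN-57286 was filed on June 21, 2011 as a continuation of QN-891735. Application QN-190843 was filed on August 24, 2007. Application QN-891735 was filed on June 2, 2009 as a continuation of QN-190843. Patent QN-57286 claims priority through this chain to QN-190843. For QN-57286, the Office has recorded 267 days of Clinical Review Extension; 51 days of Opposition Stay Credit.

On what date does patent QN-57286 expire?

Earliest priority filing: 24 August 2007.
Base term: 24 August 2007 + 25 years → 24 August 2032.
Clinical Review Extension: +267 days → 18 May 2033.
Opposition Stay Credit: +51 days → 8 July 2033.

July 8, 2033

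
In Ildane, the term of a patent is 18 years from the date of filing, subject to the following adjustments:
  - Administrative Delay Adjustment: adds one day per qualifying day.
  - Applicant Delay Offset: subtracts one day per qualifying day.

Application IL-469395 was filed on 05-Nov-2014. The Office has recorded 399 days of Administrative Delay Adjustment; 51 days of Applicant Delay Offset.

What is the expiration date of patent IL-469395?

Base term: filing date + 18 years → 5 November 2032.
Administrative Delay Adjustment: +399 days → 9 December 2033.
Applicant Delay Offset: −51 days → 19 October 2033.

2033-10-19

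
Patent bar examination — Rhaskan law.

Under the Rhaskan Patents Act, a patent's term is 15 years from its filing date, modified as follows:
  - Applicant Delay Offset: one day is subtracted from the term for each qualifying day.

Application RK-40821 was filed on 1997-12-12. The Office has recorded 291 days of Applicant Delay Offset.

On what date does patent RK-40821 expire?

Base term: filing date + 15 years → 12 December 2012.
Applicant Delay Offset: −291 days → 25 February 2012.

February 25, 2012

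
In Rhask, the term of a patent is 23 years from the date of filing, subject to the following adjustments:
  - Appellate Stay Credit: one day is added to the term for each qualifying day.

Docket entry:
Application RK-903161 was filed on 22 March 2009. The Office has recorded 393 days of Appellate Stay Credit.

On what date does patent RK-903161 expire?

April 19, 2033

Base term: filing date + 23 years → 22 March 2032.
Appellate Stay Credit: +393 days → 19 April 2033.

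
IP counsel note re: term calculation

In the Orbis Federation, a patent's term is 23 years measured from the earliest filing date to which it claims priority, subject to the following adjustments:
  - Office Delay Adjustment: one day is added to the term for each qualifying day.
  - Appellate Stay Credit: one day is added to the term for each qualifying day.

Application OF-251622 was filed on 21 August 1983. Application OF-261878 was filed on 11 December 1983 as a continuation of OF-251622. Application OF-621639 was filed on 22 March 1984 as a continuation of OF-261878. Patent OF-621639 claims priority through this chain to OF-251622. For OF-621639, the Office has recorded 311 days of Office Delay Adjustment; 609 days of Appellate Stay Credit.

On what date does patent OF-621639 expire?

2009-02-26

Earliest priority filing: 21 August 1983.
Base term: 21 August 1983 + 23 years → 21 August 2006.
Office Delay Adjustment: +311 days → 28 June 2007.
Appellate Stay Credit: +609 days → 26 February 2009.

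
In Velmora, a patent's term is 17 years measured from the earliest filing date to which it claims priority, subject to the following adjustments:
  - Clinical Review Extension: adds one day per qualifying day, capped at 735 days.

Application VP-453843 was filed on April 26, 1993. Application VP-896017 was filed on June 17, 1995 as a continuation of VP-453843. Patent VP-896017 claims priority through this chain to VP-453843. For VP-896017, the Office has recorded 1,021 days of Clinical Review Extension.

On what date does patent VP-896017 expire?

April 30, 2012

Earliest priority filing: 26 April 1993.
Base term: 26 April 1993 + 17 years → 26 April 2010.
Clinical Review Extension: 1021 days claimed exceeds the 735-day cap, so +735 days → 30 April 2012.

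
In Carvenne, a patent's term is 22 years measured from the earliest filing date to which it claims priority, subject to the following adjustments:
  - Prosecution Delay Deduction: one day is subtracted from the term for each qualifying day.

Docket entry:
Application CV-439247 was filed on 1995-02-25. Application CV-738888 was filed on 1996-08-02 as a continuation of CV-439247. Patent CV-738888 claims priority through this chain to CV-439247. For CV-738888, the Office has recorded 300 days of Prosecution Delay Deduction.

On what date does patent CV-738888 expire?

Earliest priority filing: 25 February 1995.
Base term: 25 February 1995 + 22 years → 25 February 2017.
Prosecution Delay Deduction: −300 days → 1 May 2016.

May 1, 2016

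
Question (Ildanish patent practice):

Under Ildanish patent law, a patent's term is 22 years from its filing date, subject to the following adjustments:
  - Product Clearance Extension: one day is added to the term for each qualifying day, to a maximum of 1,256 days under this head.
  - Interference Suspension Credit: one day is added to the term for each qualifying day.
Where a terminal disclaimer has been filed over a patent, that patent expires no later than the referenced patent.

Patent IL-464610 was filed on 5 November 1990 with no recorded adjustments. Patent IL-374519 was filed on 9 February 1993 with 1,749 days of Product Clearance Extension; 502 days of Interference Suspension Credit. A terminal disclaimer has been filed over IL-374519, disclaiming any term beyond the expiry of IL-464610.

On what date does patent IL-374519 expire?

November 5, 2012

Natural term of IL-374519:
  Base: filing + 22 years → 9 February 2015.
  Product Clearance Extension: 1749 days claimed exceeds the 1256-day cap, so +1256 days → 19 July 2018.
  Interference Suspension Credit: +502 days → 3 December 2019.
Expiry of referenced patent IL-464610:
  Base: filing + 22 years → 5 November 2012.
Terminal disclaimer: IL-374519 expires on the earlier of 3 December 2019 and 5 November 2012.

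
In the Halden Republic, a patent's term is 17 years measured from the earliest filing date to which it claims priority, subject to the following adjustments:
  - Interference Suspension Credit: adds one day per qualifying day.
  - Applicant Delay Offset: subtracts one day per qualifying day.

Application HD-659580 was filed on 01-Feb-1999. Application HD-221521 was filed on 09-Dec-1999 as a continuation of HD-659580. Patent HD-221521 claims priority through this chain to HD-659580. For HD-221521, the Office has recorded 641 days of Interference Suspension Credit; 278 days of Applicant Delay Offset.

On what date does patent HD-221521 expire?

Earliest priority filing: 1 February 1999.
Base term: 1 February 1999 + 17 years → 1 February 2016.
Interference Suspension Credit: +641 days → 3 November 2017.
Applicant Delay Offset: −278 days → 29 January 2017.

2017-01-29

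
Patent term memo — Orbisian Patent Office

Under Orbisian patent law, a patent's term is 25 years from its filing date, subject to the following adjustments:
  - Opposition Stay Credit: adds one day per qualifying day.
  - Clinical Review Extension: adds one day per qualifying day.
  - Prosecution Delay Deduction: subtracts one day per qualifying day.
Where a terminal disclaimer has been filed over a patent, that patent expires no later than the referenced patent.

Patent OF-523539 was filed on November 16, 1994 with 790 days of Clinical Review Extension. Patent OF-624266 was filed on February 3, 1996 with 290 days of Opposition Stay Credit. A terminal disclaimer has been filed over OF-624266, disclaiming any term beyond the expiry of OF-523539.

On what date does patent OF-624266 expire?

Natural term of OF-624266:
  Base: filing + 25 years → 3 February 2021.
  Opposition Stay Credit: +290 days → 20 November 2021.
Expiry of referenced patent OF-523539:
  Base: filing + 25 years → 16 November 2019.
  Clinical Review Extension: +790 days → 14 January 2022.
Terminal disclaimer: OF-624266 expires on the earlier of 20 November 2021 and 14 January 2022.

November 20, 2021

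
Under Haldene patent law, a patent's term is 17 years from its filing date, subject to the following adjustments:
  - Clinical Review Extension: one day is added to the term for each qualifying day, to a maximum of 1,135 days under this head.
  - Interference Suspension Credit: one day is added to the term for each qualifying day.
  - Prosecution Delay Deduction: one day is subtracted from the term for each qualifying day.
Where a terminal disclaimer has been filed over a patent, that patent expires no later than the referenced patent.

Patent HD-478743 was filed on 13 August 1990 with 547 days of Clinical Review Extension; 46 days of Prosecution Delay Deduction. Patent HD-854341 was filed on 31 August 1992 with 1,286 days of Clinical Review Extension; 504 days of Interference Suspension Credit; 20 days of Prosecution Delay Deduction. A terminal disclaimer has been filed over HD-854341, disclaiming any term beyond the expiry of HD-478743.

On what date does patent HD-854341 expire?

Natural term of HD-854341:
  Base: filing + 17 years → 31 August 2009.
  Clinical Review Extension: 1286 days claimed exceeds the 1135-day cap, so +1135 days → 9 October 2012.
  Interference Suspension Credit: +504 days → 25 February 2014.
  Prosecution Delay Deduction: −20 days → 5 February 2014.
Expiry of referenced patent HD-478743:
  Base: filing + 17 years → 13 August 2007.
  Clinical Review Extension: 547 days (within the 1135-day cap) → +547 days → 10 February 2009.
  Prosecution Delay Deduction: −46 days → 26 December 2008.
Terminal disclaimer: HD-854341 expires on the earlier of 5 February 2014 and 26 December 2008.

December 26, 2008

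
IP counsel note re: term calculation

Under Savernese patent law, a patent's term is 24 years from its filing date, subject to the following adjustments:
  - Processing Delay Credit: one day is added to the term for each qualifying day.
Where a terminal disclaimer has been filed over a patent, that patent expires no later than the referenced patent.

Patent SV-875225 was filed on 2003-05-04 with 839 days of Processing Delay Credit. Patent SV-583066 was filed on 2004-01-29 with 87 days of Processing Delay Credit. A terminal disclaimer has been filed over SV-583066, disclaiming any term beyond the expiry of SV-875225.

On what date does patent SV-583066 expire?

April 25, 2028

Natural term of SV-583066:
  Base: filing + 24 years → 29 January 2028.
  Processing Delay Credit: +87 days → 25 April 2028.
Expiry of referenced patent SV-875225:
  Base: filing + 24 years → 4 May 2027.
  Processing Delay Credit: +839 days → 20 August 2029.
Terminal disclaimer: SV-583066 expires on the earlier of 25 April 2028 and 20 August 2029.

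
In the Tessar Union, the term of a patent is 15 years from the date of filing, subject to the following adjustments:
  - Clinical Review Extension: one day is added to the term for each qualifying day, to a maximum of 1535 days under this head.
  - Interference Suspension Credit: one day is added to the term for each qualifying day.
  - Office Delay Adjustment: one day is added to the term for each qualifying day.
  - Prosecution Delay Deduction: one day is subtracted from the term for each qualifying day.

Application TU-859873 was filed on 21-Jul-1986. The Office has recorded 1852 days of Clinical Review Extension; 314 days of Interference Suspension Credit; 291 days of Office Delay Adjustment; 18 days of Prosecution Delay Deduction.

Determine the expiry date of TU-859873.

Base term: filing date + 15 years → 21 July 2001.
Clinical Review Extension: 1852 days claimed exceeds the 1535-day cap, so +1535 days → 3 October 2005.
Interference Suspension Credit: +314 days → 13 August 2006.
Office Delay Adjustment: +291 days → 31 May 2007.
Prosecution Delay Deduction: −18 days → 13 May 2007.

May 13, 2007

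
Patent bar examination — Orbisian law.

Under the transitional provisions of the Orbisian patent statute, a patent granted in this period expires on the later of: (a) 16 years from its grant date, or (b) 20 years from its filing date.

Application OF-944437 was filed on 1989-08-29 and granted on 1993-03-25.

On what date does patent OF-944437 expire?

August 29, 2009

(a) grant + 16 years → 25 March 2009.
(b) filing + 20 years → 29 August 2009.
Later of the two: 29 August 2009.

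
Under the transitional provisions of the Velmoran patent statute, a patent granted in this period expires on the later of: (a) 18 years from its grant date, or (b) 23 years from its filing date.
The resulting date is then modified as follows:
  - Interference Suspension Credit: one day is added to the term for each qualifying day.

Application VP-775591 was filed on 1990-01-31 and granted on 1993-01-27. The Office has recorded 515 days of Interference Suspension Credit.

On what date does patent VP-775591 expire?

(a) grant + 18 years → 27 January 2011.
(b) filing + 23 years → 31 January 2013.
Later of the two: 31 January 2013.
Interference Suspension Credit: +515 days → 30 June 2014.

June 30, 2014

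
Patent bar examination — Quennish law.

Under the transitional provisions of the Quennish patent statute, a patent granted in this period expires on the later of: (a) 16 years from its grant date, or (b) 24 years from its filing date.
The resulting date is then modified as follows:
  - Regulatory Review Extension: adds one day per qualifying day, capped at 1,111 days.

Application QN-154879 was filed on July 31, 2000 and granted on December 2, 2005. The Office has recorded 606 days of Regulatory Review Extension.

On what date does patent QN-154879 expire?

March 29, 2026

(a) grant + 16 years → 2 December 2021.
(b) filing + 24 years → 31 July 2024.
Later of the two: 31 July 2024.
Regulatory Review Extension: 606 days (within the 1111-day cap) → +606 days → 29 March 2026.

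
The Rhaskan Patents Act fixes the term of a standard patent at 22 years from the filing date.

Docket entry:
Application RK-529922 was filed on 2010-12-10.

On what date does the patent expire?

2032-12-10

Filing date + 22 years → 10 December 2032.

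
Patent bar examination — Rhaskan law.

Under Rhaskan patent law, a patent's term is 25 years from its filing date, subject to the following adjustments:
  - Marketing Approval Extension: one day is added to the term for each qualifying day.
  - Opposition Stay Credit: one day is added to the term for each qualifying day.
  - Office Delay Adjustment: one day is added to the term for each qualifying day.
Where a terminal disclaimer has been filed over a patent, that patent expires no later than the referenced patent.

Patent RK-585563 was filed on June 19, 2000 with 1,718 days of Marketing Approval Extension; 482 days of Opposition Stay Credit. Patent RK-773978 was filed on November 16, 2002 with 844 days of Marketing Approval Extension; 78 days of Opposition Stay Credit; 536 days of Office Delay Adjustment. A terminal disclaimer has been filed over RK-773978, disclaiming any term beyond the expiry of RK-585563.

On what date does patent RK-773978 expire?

Natural term of RK-773978:
  Base: filing + 25 years → 16 November 2027.
  Marketing Approval Extension: +844 days → 9 March 2030.
  Opposition Stay Credit: +78 days → 26 May 2030.
  Office Delay Adjustment: +536 days → 13 November 2031.
Expiry of referenced patent RK-585563:
  Base: filing + 25 years → 19 June 2025.
  Marketing Approval Extension: +1718 days → 3 March 2030.
  Opposition Stay Credit: +482 days → 28 June 2031.
Terminal disclaimer: RK-773978 expires on the earlier of 13 November 2031 and 28 June 2031.

June 28, 2031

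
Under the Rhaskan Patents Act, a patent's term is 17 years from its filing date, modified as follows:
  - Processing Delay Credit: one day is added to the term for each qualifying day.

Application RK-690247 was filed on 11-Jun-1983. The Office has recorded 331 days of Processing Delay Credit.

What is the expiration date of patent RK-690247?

May 8, 2001

Base term: filing date + 17 years → 11 June 2000.
Processing Delay Credit: +331 days → 8 May 2001.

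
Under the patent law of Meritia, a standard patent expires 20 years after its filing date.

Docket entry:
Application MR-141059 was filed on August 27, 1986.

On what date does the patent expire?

Filing date + 20 years → 27 August 2006.

2006-08-27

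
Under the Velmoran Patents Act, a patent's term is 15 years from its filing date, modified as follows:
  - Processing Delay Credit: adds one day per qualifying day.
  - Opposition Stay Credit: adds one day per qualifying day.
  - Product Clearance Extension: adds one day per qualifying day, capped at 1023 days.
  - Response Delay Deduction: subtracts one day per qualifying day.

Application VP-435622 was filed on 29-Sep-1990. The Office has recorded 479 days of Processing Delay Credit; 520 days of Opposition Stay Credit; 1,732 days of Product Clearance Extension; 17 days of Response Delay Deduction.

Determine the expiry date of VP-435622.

Base term: filing date + 15 years → 29 September 2005.
Processing Delay Credit: +479 days → 21 January 2007.
Opposition Stay Credit: +520 days → 24 June 2008.
Product Clearance Extension: 1732 days claimed exceeds the 1023-day cap, so +1023 days → 13 April 2011.
Response Delay Deduction: −17 days → 27 March 2011.

March 27, 2011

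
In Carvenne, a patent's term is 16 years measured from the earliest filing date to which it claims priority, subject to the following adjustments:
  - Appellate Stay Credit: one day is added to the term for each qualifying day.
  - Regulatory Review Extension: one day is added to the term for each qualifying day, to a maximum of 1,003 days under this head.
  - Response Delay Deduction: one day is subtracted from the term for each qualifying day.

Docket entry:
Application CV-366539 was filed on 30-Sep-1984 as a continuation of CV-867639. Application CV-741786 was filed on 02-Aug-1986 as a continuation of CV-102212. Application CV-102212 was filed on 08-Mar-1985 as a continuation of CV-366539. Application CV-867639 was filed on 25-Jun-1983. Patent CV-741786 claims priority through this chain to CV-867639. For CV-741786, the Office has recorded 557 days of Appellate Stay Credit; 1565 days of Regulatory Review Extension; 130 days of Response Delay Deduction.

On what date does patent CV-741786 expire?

Earliest priority filing: 25 June 1983.
Base term: 25 June 1983 + 16 years → 25 June 1999.
Appellate Stay Credit: +557 days → 2 January 2001.
Regulatory Review Extension: 1565 days claimed exceeds the 1003-day cap, so +1003 days → 2 October 2003.
Response Delay Deduction: −130 days → 25 May 2003.

2003-05-25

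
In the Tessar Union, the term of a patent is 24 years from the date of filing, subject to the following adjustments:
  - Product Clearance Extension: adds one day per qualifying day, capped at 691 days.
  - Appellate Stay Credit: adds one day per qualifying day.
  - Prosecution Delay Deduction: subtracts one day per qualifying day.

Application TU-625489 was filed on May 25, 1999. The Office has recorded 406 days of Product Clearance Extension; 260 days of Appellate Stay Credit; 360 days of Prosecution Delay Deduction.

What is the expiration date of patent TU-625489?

Base term: filing date + 24 years → 25 May 2023.
Product Clearance Extension: 406 days (within the 691-day cap) → +406 days → 4 July 2024.
Appellate Stay Credit: +260 days → 21 March 2025.
Prosecution Delay Deduction: −360 days → 26 March 2024.

March 26, 2024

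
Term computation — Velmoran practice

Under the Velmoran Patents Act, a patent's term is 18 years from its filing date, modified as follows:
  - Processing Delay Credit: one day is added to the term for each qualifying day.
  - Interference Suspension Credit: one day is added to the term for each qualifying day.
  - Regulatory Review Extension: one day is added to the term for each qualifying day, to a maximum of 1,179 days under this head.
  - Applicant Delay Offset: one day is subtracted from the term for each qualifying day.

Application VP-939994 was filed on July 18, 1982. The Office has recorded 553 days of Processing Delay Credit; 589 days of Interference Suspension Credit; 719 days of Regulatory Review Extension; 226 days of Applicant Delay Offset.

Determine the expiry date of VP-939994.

January 8, 2005

Base term: filing date + 18 years → 18 July 2000.
Processing Delay Credit: +553 days → 22 January 2002.
Interference Suspension Credit: +589 days → 3 September 2003.
Regulatory Review Extension: 719 days (within the 1179-day cap) → +719 days → 22 August 2005.
Applicant Delay Offset: −226 days → 8 January 2005.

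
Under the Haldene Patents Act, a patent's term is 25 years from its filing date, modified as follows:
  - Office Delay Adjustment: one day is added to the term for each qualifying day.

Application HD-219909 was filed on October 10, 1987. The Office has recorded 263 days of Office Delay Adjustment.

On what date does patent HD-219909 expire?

Base term: filing date + 25 years → 10 October 2012.
Office Delay Adjustment: +263 days → 30 June 2013.

June 30, 2013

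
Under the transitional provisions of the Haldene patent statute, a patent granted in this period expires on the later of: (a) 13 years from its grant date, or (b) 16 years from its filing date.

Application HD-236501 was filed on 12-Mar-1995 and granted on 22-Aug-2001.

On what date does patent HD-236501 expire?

2014-08-22

(a) grant + 13 years → 22 August 2014.
(b) filing + 16 years → 12 March 2011.
Later of the two: 22 August 2014.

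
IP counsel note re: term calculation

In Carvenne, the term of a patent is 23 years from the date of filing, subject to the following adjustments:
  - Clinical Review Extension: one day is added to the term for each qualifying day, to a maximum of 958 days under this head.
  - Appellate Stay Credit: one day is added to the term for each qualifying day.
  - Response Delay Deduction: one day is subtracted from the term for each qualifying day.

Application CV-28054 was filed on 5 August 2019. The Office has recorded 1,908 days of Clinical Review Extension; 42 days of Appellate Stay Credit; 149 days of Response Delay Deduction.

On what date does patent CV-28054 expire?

2044-12-03

Base term: filing date + 23 years → 5 August 2042.
Clinical Review Extension: 1908 days claimed exceeds the 958-day cap, so +958 days → 20 March 2045.
Appellate Stay Credit: +42 days → 1 May 2045.
Response Delay Deduction: −149 days → 3 December 2044.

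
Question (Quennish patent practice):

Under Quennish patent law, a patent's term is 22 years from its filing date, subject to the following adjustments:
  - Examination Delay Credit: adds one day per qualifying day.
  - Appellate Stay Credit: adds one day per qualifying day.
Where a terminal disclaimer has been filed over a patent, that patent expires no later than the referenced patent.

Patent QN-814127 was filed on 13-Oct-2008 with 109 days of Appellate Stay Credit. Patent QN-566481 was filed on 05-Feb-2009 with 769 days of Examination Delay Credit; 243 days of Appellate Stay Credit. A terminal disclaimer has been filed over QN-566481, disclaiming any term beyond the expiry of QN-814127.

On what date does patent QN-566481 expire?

Natural term of QN-566481:
  Base: filing + 22 years → 5 February 2031.
  Examination Delay Credit: +769 days → 15 March 2033.
  Appellate Stay Credit: +243 days → 13 November 2033.
Expiry of referenced patent QN-814127:
  Base: filing + 22 years → 13 October 2030.
  Appellate Stay Credit: +109 days → 30 January 2031.
Terminal disclaimer: QN-566481 expires on the earlier of 13 November 2033 and 30 January 2031.

January 30, 2031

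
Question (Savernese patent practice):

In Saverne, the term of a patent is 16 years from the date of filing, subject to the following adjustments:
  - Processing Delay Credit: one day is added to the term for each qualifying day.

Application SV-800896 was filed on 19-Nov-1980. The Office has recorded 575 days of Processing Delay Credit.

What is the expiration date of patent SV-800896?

Base term: filing date + 16 years → 19 November 1996.
Processing Delay Credit: +575 days → 17 June 1998.

June 17, 1998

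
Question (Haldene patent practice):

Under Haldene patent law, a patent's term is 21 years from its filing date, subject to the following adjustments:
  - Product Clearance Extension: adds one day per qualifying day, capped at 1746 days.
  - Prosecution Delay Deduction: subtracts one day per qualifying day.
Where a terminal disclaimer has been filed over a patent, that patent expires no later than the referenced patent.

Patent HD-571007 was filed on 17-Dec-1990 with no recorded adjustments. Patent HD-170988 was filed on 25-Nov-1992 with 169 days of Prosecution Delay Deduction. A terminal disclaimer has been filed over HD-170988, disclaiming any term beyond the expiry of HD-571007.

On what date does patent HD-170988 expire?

December 17, 2011

Natural term of HD-170988:
  Base: filing + 21 years → 25 November 2013.
  Prosecution Delay Deduction: −169 days → 9 June 2013.
Expiry of referenced patent HD-571007:
  Base: filing + 21 years → 17 December 2011.
Terminal disclaimer: HD-170988 expires on the earlier of 9 June 2013 and 17 December 2011.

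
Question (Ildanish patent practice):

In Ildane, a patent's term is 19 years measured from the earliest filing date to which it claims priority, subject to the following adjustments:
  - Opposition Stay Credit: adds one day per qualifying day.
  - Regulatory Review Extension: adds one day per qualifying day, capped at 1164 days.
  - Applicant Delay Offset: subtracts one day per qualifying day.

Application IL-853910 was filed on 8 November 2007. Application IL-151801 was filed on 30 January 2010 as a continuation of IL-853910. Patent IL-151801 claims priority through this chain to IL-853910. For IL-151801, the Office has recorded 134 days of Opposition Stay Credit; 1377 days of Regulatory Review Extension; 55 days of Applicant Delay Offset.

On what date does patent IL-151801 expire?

April 4, 2030

Earliest priority filing: 8 November 2007.
Base term: 8 November 2007 + 19 years → 8 November 2026.
Opposition Stay Credit: +134 days → 22 March 2027.
Regulatory Review Extension: 1377 days claimed exceeds the 1164-day cap, so +1164 days → 29 May 2030.
Applicant Delay Offset: −55 days → 4 April 2030.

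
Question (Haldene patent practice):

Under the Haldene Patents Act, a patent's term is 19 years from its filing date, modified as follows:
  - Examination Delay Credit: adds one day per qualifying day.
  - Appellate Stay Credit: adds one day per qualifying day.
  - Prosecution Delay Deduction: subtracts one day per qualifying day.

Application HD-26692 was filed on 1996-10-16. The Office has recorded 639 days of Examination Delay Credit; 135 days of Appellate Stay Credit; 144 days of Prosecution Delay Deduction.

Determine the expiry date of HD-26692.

July 7, 2017

Base term: filing date + 19 years → 16 October 2015.
Examination Delay Credit: +639 days → 16 July 2017.
Appellate Stay Credit: +135 days → 28 November 2017.
Prosecution Delay Deduction: −144 days → 7 July 2017.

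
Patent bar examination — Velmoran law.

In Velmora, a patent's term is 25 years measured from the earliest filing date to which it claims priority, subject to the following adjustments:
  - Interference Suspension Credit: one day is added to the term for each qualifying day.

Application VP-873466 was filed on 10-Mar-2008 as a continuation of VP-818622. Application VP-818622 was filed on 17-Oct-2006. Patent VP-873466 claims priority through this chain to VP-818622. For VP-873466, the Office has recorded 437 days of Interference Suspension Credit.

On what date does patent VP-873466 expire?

Earliest priority filing: 17 October 2006.
Base term: 17 October 2006 + 25 years → 17 October 2031.
Interference Suspension Credit: +437 days → 27 December 2032.

December 27, 2032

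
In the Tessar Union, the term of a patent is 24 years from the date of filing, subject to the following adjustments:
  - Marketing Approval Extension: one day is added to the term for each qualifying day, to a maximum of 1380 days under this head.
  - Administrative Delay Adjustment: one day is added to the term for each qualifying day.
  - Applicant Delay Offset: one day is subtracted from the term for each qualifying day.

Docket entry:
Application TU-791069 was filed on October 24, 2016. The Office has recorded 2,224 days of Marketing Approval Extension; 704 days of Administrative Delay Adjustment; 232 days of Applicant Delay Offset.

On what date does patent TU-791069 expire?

November 19, 2045

Base term: filing date + 24 years → 24 October 2040.
Marketing Approval Extension: 2224 days claimed exceeds the 1380-day cap, so +1380 days → 4 August 2044.
Administrative Delay Adjustment: +704 days → 9 July 2046.
Applicant Delay Offset: −232 days → 19 November 2045.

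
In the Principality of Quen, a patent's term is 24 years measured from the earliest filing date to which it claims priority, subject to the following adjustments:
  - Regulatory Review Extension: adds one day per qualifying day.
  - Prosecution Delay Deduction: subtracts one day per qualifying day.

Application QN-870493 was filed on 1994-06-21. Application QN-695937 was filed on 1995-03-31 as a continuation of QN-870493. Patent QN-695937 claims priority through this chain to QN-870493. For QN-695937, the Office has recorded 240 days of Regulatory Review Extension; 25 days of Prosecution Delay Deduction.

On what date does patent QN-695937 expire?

Earliest priority filing: 21 June 1994.
Base term: 21 June 1994 + 24 years → 21 June 2018.
Regulatory Review Extension: +240 days → 16 February 2019.
Prosecution Delay Deduction: −25 days → 22 January 2019.

2019-01-22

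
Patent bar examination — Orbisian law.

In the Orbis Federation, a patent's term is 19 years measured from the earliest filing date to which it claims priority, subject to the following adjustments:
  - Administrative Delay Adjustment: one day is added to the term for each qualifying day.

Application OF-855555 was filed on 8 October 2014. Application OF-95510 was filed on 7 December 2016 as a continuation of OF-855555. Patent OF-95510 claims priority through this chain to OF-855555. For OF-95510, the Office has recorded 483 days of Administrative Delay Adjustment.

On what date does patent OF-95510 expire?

Earliest priority filing: 8 October 2014.
Base term: 8 October 2014 + 19 years → 8 October 2033.
Administrative Delay Adjustment: +483 days → 3 February 2035.

February 3, 2035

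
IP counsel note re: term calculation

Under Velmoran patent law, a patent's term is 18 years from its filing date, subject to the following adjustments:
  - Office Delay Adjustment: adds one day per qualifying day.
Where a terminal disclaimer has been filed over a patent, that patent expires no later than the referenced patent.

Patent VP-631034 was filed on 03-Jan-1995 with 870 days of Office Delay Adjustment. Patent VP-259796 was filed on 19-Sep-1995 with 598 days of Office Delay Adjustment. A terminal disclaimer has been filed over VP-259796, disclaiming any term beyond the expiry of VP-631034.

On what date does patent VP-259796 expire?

May 10, 2015

Natural term of VP-259796:
  Base: filing + 18 years → 19 September 2013.
  Office Delay Adjustment: +598 days → 10 May 2015.
Expiry of referenced patent VP-631034:
  Base: filing + 18 years → 3 January 2013.
  Office Delay Adjustment: +870 days → 23 May 2015.
Terminal disclaimer: VP-259796 expires on the earlier of 10 May 2015 and 23 May 2015.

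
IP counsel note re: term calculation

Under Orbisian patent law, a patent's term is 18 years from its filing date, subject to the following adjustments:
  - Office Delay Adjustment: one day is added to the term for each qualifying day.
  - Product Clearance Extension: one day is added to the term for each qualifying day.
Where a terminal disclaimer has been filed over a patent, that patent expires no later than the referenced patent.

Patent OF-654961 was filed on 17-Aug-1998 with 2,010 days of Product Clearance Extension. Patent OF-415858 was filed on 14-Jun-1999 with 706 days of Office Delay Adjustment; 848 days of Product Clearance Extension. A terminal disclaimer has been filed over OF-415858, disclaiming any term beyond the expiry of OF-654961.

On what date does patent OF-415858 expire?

Natural term of OF-415858:
  Base: filing + 18 years → 14 June 2017.
  Office Delay Adjustment: +706 days → 21 May 2019.
  Product Clearance Extension: +848 days → 15 September 2021.
Expiry of referenced patent OF-654961:
  Base: filing + 18 years → 17 August 2016.
  Product Clearance Extension: +2010 days → 17 February 2022.
Terminal disclaimer: OF-415858 expires on the earlier of 15 September 2021 and 17 February 2022.

2021-09-15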